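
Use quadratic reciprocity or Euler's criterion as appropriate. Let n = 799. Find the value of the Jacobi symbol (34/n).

Pull out 2: since 799 ≡ 7 (mod 8), (2/799) = +1.
Reciprocity: 17 ≡ 1 and 799 ≡ 3 (mod 4), so (17/799) = +(799/17).
Reduce top mod 17: now compute (0/17).
Top reduces to 0: gcd > 1, so the symbol is 0.

0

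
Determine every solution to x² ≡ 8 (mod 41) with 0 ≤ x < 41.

41 ≡ 1 (mod 4), so we find a root by search.
Trying successive values, 7² = 49 ≡ 8 (mod 41). The other root is 41 − 7 = 34.

7, 34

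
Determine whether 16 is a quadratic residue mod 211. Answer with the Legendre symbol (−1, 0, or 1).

Pull out 2^4: since 211 ≡ 3 (mod 8), (2/211) = -1, so (2/211)^4 = +1.
Reached (1/211) = 1. Collecting the sign flips along the way, the symbol is +1.

1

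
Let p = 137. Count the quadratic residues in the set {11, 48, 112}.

(11/137) = +1 → QR.
(48/137) = -1 → non-residue.
(112/137) = +1 → QR.
Total quadratic residues among the 3: 2.

2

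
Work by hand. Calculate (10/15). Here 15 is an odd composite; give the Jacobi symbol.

0

Pull out 2: since 15 ≡ 7 (mod 8), (2/15) = +1.
Reciprocity: 5 ≡ 1 and 15 ≡ 3 (mod 4), so (5/15) = +(15/5).
Reduce top mod 5: now compute (0/5).
Top reduces to 0: gcd > 1, so the symbol is 0.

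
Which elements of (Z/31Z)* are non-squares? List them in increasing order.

3, 6, 11, 12, 13, 15, 17, 21, 22, 23, 24, 26, 27, 29, 30

Square k = 1,…,15 (k and 31−k give the same square):
1²=1, 2²=4, 3²=9, 4²=16, 5²=25, 6²≡5, 7²≡18, 8²≡2, 9²≡19, 10²≡7, 11²≡28, 12²≡20, 13²≡14, 14²≡10, 15²≡8 (mod 31).
The residues are {1, 2, 4, 5, 7, 8, 9, 10, 14, 16, 18, 19, 20, 25, 28}; the non-residues are the remaining 15 nonzero classes.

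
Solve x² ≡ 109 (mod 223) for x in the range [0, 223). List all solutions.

46, 177

Since 223 ≡ 3 (mod 4), a square root of 109 is 109^((223+1)/4) = 109^56 mod 223.
Repeated squaring: 109^2≡62, 109^4≡53, 109^8≡133, 109^16≡72, 109^32≡55 (mod 223).
109^56 = 109^(32+16+8) ≡ 177 (mod 223).
Check: 177² = 31329 ≡ 109 (mod 223). The two roots are 46 and 177.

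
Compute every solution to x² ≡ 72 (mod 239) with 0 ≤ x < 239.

Since 239 ≡ 3 (mod 4), a square root of 72 is 72^((239+1)/4) = 72^60 mod 239.
Repeated squaring: 72^2≡165, 72^4≡218, 72^8≡202, 72^16≡174, 72^32≡162 (mod 239).
72^60 = 72^(32+16+8+4) ≡ 116 (mod 239).
Check: 116² = 13456 ≡ 72 (mod 239). The two roots are 116 and 123.

116, 123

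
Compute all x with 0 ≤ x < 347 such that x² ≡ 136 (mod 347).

92, 255

Since 347 ≡ 3 (mod 4), a square root of 136 is 136^((347+1)/4) = 136^87 mod 347.
Repeated squaring: 136^2≡105, 136^4≡268, 136^8≡342, 136^16≡25, 136^32≡278, 136^64≡250 (mod 347).
136^87 = 136^(64+16+4+2+1) ≡ 255 (mod 347).
Check: 255² = 65025 ≡ 136 (mod 347). The two roots are 92 and 255.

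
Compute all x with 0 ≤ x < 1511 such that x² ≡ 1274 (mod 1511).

128, 1383

Since 1511 ≡ 3 (mod 4), a square root of 1274 is 1274^((1511+1)/4) = 1274^378 mod 1511.
Repeated squaring: 1274^2≡262, 1274^4≡649, 1274^8≡1143, 1274^16≡945, 1274^32≡24, 1274^64≡576, 1274^128≡867, 1274^256≡722 (mod 1511).
1274^378 = 1274^(256+64+32+16+8+2) ≡ 128 (mod 1511).
Check: 128² = 16384 ≡ 1274 (mod 1511). The two roots are 128 and 1383.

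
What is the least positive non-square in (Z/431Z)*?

7

(2/431) = +1, so 2 is a residue.
(3/431) = +1, so 3 is a residue.
(4/431) = +1, so 4 is a residue.
(5/431) = +1, so 5 is a residue.
(6/431) = +1, so 6 is a residue.
(7/431) = −1, so 7 is the smallest positive non-residue mod 431.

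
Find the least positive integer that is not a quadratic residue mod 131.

2

(2/131) = −1, so 2 is the smallest positive non-residue mod 131.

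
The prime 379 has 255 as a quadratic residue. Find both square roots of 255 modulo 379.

133, 246

Since 379 ≡ 3 (mod 4), a square root of 255 is 255^((379+1)/4) = 255^95 mod 379.
Repeated squaring: 255^2≡216, 255^4≡39, 255^8≡5, 255^16≡25, 255^32≡246, 255^64≡255 (mod 379).
255^95 = 255^(64+16+8+4+2+1) ≡ 246 (mod 379).
Check: 246² = 60516 ≡ 255 (mod 379). The two roots are 133 and 246.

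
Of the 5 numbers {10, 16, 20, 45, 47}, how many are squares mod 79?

4

(10/79) = +1 → QR.
(16/79) = +1 → QR.
(20/79) = +1 → QR.
(45/79) = +1 → QR.
(47/79) = -1 → non-residue.
Total quadratic residues among the 5: 4.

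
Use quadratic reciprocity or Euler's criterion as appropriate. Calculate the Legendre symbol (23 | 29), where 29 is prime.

1

Reciprocity: 23 ≡ 3 and 29 ≡ 1 (mod 4), so (23/29) = +(29/23).
Reduce top mod 23: now compute (6/23).
Pull out 2: since 23 ≡ 7 (mod 8), (2/23) = +1.
Reciprocity: 3 ≡ 3 and 23 ≡ 3 (mod 4), so (3/23) = −(23/3).
Reduce top mod 3: now compute (2/3).
Pull out 2: since 3 ≡ 3 (mod 8), (2/3) = -1.
Reached (1/3) = 1. Collecting the sign flips along the way, the symbol is +1.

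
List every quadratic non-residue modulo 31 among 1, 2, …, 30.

3 6 11 12 13 15 17 21 22 23 24 26 27 29 30

Square k = 1,…,15 (k and 31−k give the same square):
1²=1, 2²=4, 3²=9, 4²=16, 5²=25, 6²≡5, 7²≡18, 8²≡2, 9²≡19, 10²≡7, 11²≡28, 12²≡20, 13²≡14, 14²≡10, 15²≡8 (mod 31).
The residues are {1, 2, 4, 5, 7, 8, 9, 10, 14, 16, 18, 19, 20, 25, 28}; the non-residues are the remaining 15 nonzero classes.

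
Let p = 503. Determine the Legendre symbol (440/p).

Euler's criterion: (440/503) ≡ 440^251 (mod 503).
440^2 ≡ 448 (mod 503)
440^4 ≡ 7 (mod 503)
440^8 ≡ 49 (mod 503)
440^16 ≡ 389 (mod 503)
440^32 ≡ 421 (mod 503)
440^64 ≡ 185 (mod 503)
440^128 ≡ 21 (mod 503)
440^251 = 440^(128+64+32+16+8+2+1) ≡ 502 (mod 503).
Result is 502 ≡ −1, so (440/503) = −1.

-1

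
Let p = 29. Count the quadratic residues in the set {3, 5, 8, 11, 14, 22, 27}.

(3/29) = -1 → non-residue.
(5/29) = +1 → QR.
(8/29) = -1 → non-residue.
(11/29) = -1 → non-residue.
(14/29) = -1 → non-residue.
(22/29) = +1 → QR.
(27/29) = -1 → non-residue.
Total quadratic residues among the 7: 2.

2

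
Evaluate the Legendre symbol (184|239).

-1

Pull out 2^3: since 239 ≡ 7 (mod 8), (2/239) = +1, so (2/239)^3 = +1.
Reciprocity: 23 ≡ 3 and 239 ≡ 3 (mod 4), so (23/239) = −(239/23).
Reduce top mod 23: now compute (9/23).
Reciprocity: 9 ≡ 1 and 23 ≡ 3 (mod 4), so (9/23) = +(23/9).
Reduce top mod 9: now compute (5/9).
Reciprocity: 5 ≡ 1 and 9 ≡ 1 (mod 4), so (5/9) = +(9/5).
Reduce top mod 5: now compute (4/5).
Pull out 2^2: since 5 ≡ 5 (mod 8), (2/5) = -1, so (2/5)^2 = +1.
Reached (1/5) = 1. Collecting the sign flips along the way, the symbol is -1.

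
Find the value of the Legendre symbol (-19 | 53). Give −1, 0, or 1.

Euler's criterion: (-19/53) ≡ 34^26 (mod 53).
34^2 ≡ 43 (mod 53)
34^4 ≡ 47 (mod 53)
34^8 ≡ 36 (mod 53)
34^16 ≡ 24 (mod 53)
34^26 = 34^(16+8+2) ≡ 52 (mod 53).
Result is 52 ≡ −1, so (-19/53) = −1.

-1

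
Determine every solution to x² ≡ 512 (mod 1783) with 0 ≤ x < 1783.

745, 1038

Since 1783 ≡ 3 (mod 4), a square root of 512 is 512^((1783+1)/4) = 512^446 mod 1783.
Repeated squaring: 512^2≡43, 512^4≡66, 512^8≡790, 512^16≡50, 512^32≡717, 512^64≡585, 512^128≡1672, 512^256≡1623 (mod 1783).
512^446 = 512^(256+128+32+16+8+4+2) ≡ 1038 (mod 1783).
Check: 1038² = 1077444 ≡ 512 (mod 1783). The two roots are 745 and 1038.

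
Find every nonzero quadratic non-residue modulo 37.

Square k = 1,…,18 (k and 37−k give the same square):
1²=1, 2²=4, 3²=9, 4²=16, 5²=25, 6²=36, 7²≡12, 8²≡27, 9²≡7, 10²≡26, 11²≡10, 12²≡33, 13²≡21, 14²≡11, 15²≡3, 16²≡34, 17²≡30, 18²≡28 (mod 37).
The residues are {1, 3, 4, 7, 9, 10, 11, 12, 16, 21, 25, 26, 27, 28, 30, 33, 34, 36}; the non-residues are the remaining 18 nonzero classes.

2, 5, 6, 8, 13, 14, 15, 17, 18, 19, 20, 22, 23, 24, 29, 31, 32, 35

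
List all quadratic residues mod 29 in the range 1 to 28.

1,4,5,6,7,9,13,16,20,22,23,24,25,28

Square k = 1,…,14 (k and 29−k give the same square):
1²=1, 2²=4, 3²=9, 4²=16, 5²=25, 6²≡7, 7²≡20, 8²≡6, 9²≡23, 10²≡13, 11²≡5, 12²≡28, 13²≡24, 14²≡22 (mod 29).
So the quadratic residues mod 29 are {1, 4, 5, 6, 7, 9, 13, 16, 20, 22, 23, 24, 25, 28}.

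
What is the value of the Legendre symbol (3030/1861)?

First reduce: 3030 ≡ 1169 (mod 1861).
Reciprocity: 1169 ≡ 1 and 1861 ≡ 1 (mod 4), so (1169/1861) = +(1861/1169).
Reduce top mod 1169: now compute (692/1169).
Pull out 2^2: since 1169 ≡ 1 (mod 8), (2/1169) = +1, so (2/1169)^2 = +1.
Reciprocity: 173 ≡ 1 and 1169 ≡ 1 (mod 4), so (173/1169) = +(1169/173).
Reduce top mod 173: now compute (131/173).
Reciprocity: 131 ≡ 3 and 173 ≡ 1 (mod 4), so (131/173) = +(173/131).
Reduce top mod 131: now compute (42/131).
Pull out 2: since 131 ≡ 3 (mod 8), (2/131) = -1.
Reciprocity: 21 ≡ 1 and 131 ≡ 3 (mod 4), so (21/131) = +(131/21).
Reduce top mod 21: now compute (5/21).
Reciprocity: 5 ≡ 1 and 21 ≡ 1 (mod 4), so (5/21) = +(21/5).
Reduce top mod 5: now compute (1/5).
Reached (1/5) = 1. Collecting the sign flips along the way, the symbol is -1.

-1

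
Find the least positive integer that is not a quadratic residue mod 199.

3

(2/199) = +1, so 2 is a residue.
(3/199) = −1, so 3 is the smallest positive non-residue mod 199.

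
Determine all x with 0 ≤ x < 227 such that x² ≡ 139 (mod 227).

Since 227 ≡ 3 (mod 4), a square root of 139 is 139^((227+1)/4) = 139^57 mod 227.
Repeated squaring: 139^2≡26, 139^4≡222, 139^8≡25, 139^16≡171, 139^32≡185 (mod 227).
139^57 = 139^(32+16+8+1) ≡ 65 (mod 227).
Check: 65² = 4225 ≡ 139 (mod 227). The two roots are 65 and 162.

65, 162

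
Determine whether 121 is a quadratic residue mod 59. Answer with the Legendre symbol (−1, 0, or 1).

First reduce: 121 ≡ 3 (mod 59).
Reciprocity: 3 ≡ 3 and 59 ≡ 3 (mod 4), so (3/59) = −(59/3).
Reduce top mod 3: now compute (2/3).
Pull out 2: since 3 ≡ 3 (mod 8), (2/3) = -1.
Reached (1/3) = 1. Collecting the sign flips along the way, the symbol is +1.

1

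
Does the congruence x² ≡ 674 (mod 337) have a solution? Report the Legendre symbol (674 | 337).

First reduce: 674 ≡ 0 (mod 337).
Top reduces to 0: gcd > 1, so the symbol is 0.

0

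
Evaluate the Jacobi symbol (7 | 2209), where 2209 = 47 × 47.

Reciprocity: 7 ≡ 3 and 2209 ≡ 1 (mod 4), so (7/2209) = +(2209/7).
Reduce top mod 7: now compute (4/7).
Pull out 2^2: since 7 ≡ 7 (mod 8), (2/7) = +1, so (2/7)^2 = +1.
Reached (1/7) = 1. Collecting the sign flips along the way, the symbol is +1.

1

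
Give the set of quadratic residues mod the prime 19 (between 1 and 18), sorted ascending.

1,4,5,6,7,9,11,16,17

Square k = 1,…,9 (k and 19−k give the same square):
1²=1, 2²=4, 3²=9, 4²=16, 5²≡6, 6²≡17, 7²≡11, 8²≡7, 9²≡5 (mod 19).
So the quadratic residues mod 19 are {1, 4, 5, 6, 7, 9, 11, 16, 17}.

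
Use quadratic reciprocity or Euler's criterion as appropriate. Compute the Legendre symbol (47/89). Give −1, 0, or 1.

Reciprocity: 47 ≡ 3 and 89 ≡ 1 (mod 4), so (47/89) = +(89/47).
Reduce top mod 47: now compute (42/47).
Pull out 2: since 47 ≡ 7 (mod 8), (2/47) = +1.
Reciprocity: 21 ≡ 1 and 47 ≡ 3 (mod 4), so (21/47) = +(47/21).
Reduce top mod 21: now compute (5/21).
Reciprocity: 5 ≡ 1 and 21 ≡ 1 (mod 4), so (5/21) = +(21/5).
Reduce top mod 5: now compute (1/5).
Reached (1/5) = 1. Collecting the sign flips along the way, the symbol is +1.

1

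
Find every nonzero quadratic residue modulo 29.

1 4 5 6 7 9 13 16 20 22 23 24 25 28

Square k = 1,…,14 (k and 29−k give the same square):
1²=1, 2²=4, 3²=9, 4²=16, 5²=25, 6²≡7, 7²≡20, 8²≡6, 9²≡23, 10²≡13, 11²≡5, 12²≡28, 13²≡24, 14²≡22 (mod 29).
So the quadratic residues mod 29 are {1, 4, 5, 6, 7, 9, 13, 16, 20, 22, 23, 24, 25, 28}.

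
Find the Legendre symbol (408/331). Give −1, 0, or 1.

Euler's criterion: (408/331) ≡ 77^165 (mod 331).
77^2 ≡ 302 (mod 331)
77^4 ≡ 179 (mod 331)
77^8 ≡ 265 (mod 331)
77^16 ≡ 53 (mod 331)
77^32 ≡ 161 (mod 331)
77^64 ≡ 103 (mod 331)
77^128 ≡ 17 (mod 331)
77^165 = 77^(128+32+4+1) ≡ 1 (mod 331).
Result is 1, so (408/331) = 1.

1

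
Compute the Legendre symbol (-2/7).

-1

First reduce: -2 ≡ 5 (mod 7).
Reciprocity: 5 ≡ 1 and 7 ≡ 3 (mod 4), so (5/7) = +(7/5).
Reduce top mod 5: now compute (2/5).
Pull out 2: since 5 ≡ 5 (mod 8), (2/5) = -1.
Reached (1/5) = 1. Collecting the sign flips along the way, the symbol is -1.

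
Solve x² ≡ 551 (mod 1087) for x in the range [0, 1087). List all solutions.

484, 603

Since 1087 ≡ 3 (mod 4), a square root of 551 is 551^((1087+1)/4) = 551^272 mod 1087.
Repeated squaring: 551^2≡328, 551^4≡1058, 551^8≡841, 551^16≡731, 551^32≡644, 551^64≡589, 551^128≡168, 551^256≡1049 (mod 1087).
551^272 = 551^(256+16) ≡ 484 (mod 1087).
Check: 484² = 234256 ≡ 551 (mod 1087). The two roots are 484 and 603.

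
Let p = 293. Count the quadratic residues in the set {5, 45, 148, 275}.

(5/293) = -1 → non-residue.
(45/293) = -1 → non-residue.
(148/293) = +1 → QR.
(275/293) = -1 → non-residue.
Total quadratic residues among the 4: 1.

1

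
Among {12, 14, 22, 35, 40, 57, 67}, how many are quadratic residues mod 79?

(12/79) = -1 → non-residue.
(14/79) = -1 → non-residue.
(22/79) = +1 → QR.
(35/79) = -1 → non-residue.
(40/79) = +1 → QR.
(57/79) = -1 → non-residue.
(67/79) = +1 → QR.
Total quadratic residues among the 7: 3.

3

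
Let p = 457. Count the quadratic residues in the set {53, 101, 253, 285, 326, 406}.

3

(53/457) = -1 → non-residue.
(101/457) = -1 → non-residue.
(253/457) = +1 → QR.
(285/457) = -1 → non-residue.
(326/457) = +1 → QR.
(406/457) = +1 → QR.
Total quadratic residues among the 6: 3.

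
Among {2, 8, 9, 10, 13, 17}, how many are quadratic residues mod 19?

2

(2/19) = -1 → non-residue.
(8/19) = -1 → non-residue.
(9/19) = +1 → QR.
(10/19) = -1 → non-residue.
(13/19) = -1 → non-residue.
(17/19) = +1 → QR.
Total quadratic residues among the 6: 2.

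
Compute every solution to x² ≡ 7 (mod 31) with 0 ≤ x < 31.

10, 21

Since 31 ≡ 3 (mod 4), a square root of 7 is 7^((31+1)/4) = 7^8 mod 31.
Repeated squaring: 7^2≡18, 7^4≡14, 7^8≡10 (mod 31).
7^8 = 7^(8) ≡ 10 (mod 31).
Check: 10² = 100 ≡ 7 (mod 31). The two roots are 10 and 21.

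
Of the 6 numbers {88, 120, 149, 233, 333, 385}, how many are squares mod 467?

(88/467) = +1 → QR.
(120/467) = +1 → QR.
(149/467) = +1 → QR.
(233/467) = +1 → QR.
(333/467) = -1 → non-residue.
(385/467) = +1 → QR.
Total quadratic residues among the 6: 5.

5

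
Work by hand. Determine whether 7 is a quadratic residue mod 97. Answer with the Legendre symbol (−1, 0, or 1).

Euler's criterion: (7/97) ≡ 7^48 (mod 97).
7^2 ≡ 49 (mod 97)
7^4 ≡ 73 (mod 97)
7^8 ≡ 91 (mod 97)
7^16 ≡ 36 (mod 97)
7^32 ≡ 35 (mod 97)
7^48 = 7^(32+16) ≡ 96 (mod 97).
Result is 96 ≡ −1, so (7/97) = −1.

-1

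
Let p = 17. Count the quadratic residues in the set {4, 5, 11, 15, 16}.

3

(4/17) = +1 → QR.
(5/17) = -1 → non-residue.
(11/17) = -1 → non-residue.
(15/17) = +1 → QR.
(16/17) = +1 → QR.
Total quadratic residues among the 5: 3.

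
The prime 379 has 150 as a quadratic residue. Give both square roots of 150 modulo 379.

Since 379 ≡ 3 (mod 4), a square root of 150 is 150^((379+1)/4) = 150^95 mod 379.
Repeated squaring: 150^2≡139, 150^4≡371, 150^8≡64, 150^16≡306, 150^32≡23, 150^64≡150 (mod 379).
150^95 = 150^(64+16+8+4+2+1) ≡ 23 (mod 379).
Check: 23² = 529 ≡ 150 (mod 379). The two roots are 23 and 356.

23, 356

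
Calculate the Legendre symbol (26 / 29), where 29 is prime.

Euler's criterion: (26/29) ≡ 26^14 (mod 29).
26^2 ≡ 9 (mod 29)
26^4 ≡ 23 (mod 29)
26^8 ≡ 7 (mod 29)
26^14 = 26^(8+4+2) ≡ 28 (mod 29).
Result is 28 ≡ −1, so (26/29) = −1.

-1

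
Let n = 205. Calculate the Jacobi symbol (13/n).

Reciprocity: 13 ≡ 1 and 205 ≡ 1 (mod 4), so (13/205) = +(205/13).
Reduce top mod 13: now compute (10/13).
Pull out 2: since 13 ≡ 5 (mod 8), (2/13) = -1.
Reciprocity: 5 ≡ 1 and 13 ≡ 1 (mod 4), so (5/13) = +(13/5).
Reduce top mod 5: now compute (3/5).
Reciprocity: 3 ≡ 3 and 5 ≡ 1 (mod 4), so (3/5) = +(5/3).
Reduce top mod 3: now compute (2/3).
Pull out 2: since 3 ≡ 3 (mod 8), (2/3) = -1.
Reached (1/3) = 1. Collecting the sign flips along the way, the symbol is +1.

1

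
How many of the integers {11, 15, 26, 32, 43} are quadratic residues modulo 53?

3

(11/53) = +1 → QR.
(15/53) = +1 → QR.
(26/53) = -1 → non-residue.
(32/53) = -1 → non-residue.
(43/53) = +1 → QR.
Total quadratic residues among the 5: 3.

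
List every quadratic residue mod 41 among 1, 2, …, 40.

1 2 4 5 8 9 10 16 18 20 21 23 25 31 32 33 36 37 39 40

Square k = 1,…,20 (k and 41−k give the same square):
1²=1, 2²=4, 3²=9, 4²=16, 5²=25, 6²=36, 7²≡8, 8²≡23, 9²≡40, 10²≡18, 11²≡39, 12²≡21, 13²≡5, 14²≡32, 15²≡20, 16²≡10, 17²≡2, 18²≡37, 19²≡33, 20²≡31 (mod 41).
So the quadratic residues mod 41 are {1, 2, 4, 5, 8, 9, 10, 16, 18, 20, 21, 23, 25, 31, 32, 33, 36, 37, 39, 40}.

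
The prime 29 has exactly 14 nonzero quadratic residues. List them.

1, 4, 5, 6, 7, 9, 13, 16, 20, 22, 23, 24, 25, 28

Square k = 1,…,14 (k and 29−k give the same square):
1²=1, 2²=4, 3²=9, 4²=16, 5²=25, 6²≡7, 7²≡20, 8²≡6, 9²≡23, 10²≡13, 11²≡5, 12²≡28, 13²≡24, 14²≡22 (mod 29).
So the quadratic residues mod 29 are {1, 4, 5, 6, 7, 9, 13, 16, 20, 22, 23, 24, 25, 28}.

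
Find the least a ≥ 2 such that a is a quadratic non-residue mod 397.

(2/397) = −1, so 2 is the smallest positive non-residue mod 397.

2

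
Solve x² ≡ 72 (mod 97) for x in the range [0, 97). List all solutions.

13, 84

97 ≡ 1 (mod 4), so we find a root by search.
Trying successive values, 13² = 169 ≡ 72 (mod 97). The other root is 97 − 13 = 84.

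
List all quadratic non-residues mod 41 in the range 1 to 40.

3 6 7 11 12 13 14 15 17 19 22 24 26 27 28 29 30 34 35 38

Square k = 1,…,20 (k and 41−k give the same square):
1²=1, 2²=4, 3²=9, 4²=16, 5²=25, 6²=36, 7²≡8, 8²≡23, 9²≡40, 10²≡18, 11²≡39, 12²≡21, 13²≡5, 14²≡32, 15²≡20, 16²≡10, 17²≡2, 18²≡37, 19²≡33, 20²≡31 (mod 41).
The residues are {1, 2, 4, 5, 8, 9, 10, 16, 18, 20, 21, 23, 25, 31, 32, 33, 36, 37, 39, 40}; the non-residues are the remaining 20 nonzero classes.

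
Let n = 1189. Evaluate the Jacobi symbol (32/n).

-1

Pull out 2^5: since 1189 ≡ 5 (mod 8), (2/1189) = -1, so (2/1189)^5 = -1.
Reached (1/1189) = 1. Collecting the sign flips along the way, the symbol is -1.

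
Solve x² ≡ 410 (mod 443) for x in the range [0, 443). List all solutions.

36, 407

Since 443 ≡ 3 (mod 4), a square root of 410 is 410^((443+1)/4) = 410^111 mod 443.
Repeated squaring: 410^2≡203, 410^4≡10, 410^8≡100, 410^16≡254, 410^32≡281, 410^64≡107 (mod 443).
410^111 = 410^(64+32+8+4+2+1) ≡ 36 (mod 443).
Check: 36² = 1296 ≡ 410 (mod 443). The two roots are 36 and 407.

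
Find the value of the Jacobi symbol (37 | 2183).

0

Reciprocity: 37 ≡ 1 and 2183 ≡ 3 (mod 4), so (37/2183) = +(2183/37).
Reduce top mod 37: now compute (0/37).
Top reduces to 0: gcd > 1, so the symbol is 0.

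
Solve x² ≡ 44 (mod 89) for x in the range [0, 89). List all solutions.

89 ≡ 1 (mod 4), so we find a root by search.
Trying successive values, 20² = 400 ≡ 44 (mod 89). The other root is 89 − 20 = 69.

20, 69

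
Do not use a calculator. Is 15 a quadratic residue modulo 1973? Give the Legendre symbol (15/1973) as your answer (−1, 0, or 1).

Reciprocity: 15 ≡ 3 and 1973 ≡ 1 (mod 4), so (15/1973) = +(1973/15).
Reduce top mod 15: now compute (8/15).
Pull out 2^3: since 15 ≡ 7 (mod 8), (2/15) = +1, so (2/15)^3 = +1.
Reached (1/15) = 1. Collecting the sign flips along the way, the symbol is +1.

1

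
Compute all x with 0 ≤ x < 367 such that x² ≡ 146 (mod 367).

136, 231

Since 367 ≡ 3 (mod 4), a square root of 146 is 146^((367+1)/4) = 146^92 mod 367.
Repeated squaring: 146^2≡30, 146^4≡166, 146^8≡31, 146^16≡227, 146^32≡149, 146^64≡181 (mod 367).
146^92 = 146^(64+16+8+4) ≡ 231 (mod 367).
Check: 231² = 53361 ≡ 146 (mod 367). The two roots are 136 and 231.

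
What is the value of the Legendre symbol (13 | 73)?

-1

Reciprocity: 13 ≡ 1 and 73 ≡ 1 (mod 4), so (13/73) = +(73/13).
Reduce top mod 13: now compute (8/13).
Pull out 2^3: since 13 ≡ 5 (mod 8), (2/13) = -1, so (2/13)^3 = -1.
Reached (1/13) = 1. Collecting the sign flips along the way, the symbol is -1.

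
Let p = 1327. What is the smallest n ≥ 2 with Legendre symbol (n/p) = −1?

(2/1327) = +1, so 2 is a residue.
(3/1327) = −1, so 3 is the smallest positive non-residue mod 1327.

3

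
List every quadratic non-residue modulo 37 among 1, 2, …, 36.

2 5 6 8 13 14 15 17 18 19 20 22 23 24 29 31 32 35

Square k = 1,…,18 (k and 37−k give the same square):
1²=1, 2²=4, 3²=9, 4²=16, 5²=25, 6²=36, 7²≡12, 8²≡27, 9²≡7, 10²≡26, 11²≡10, 12²≡33, 13²≡21, 14²≡11, 15²≡3, 16²≡34, 17²≡30, 18²≡28 (mod 37).
The residues are {1, 3, 4, 7, 9, 10, 11, 12, 16, 21, 25, 26, 27, 28, 30, 33, 34, 36}; the non-residues are the remaining 18 nonzero classes.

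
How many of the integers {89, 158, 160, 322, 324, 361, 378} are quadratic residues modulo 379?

3

(89/379) = -1 → non-residue.
(158/379) = -1 → non-residue.
(160/379) = -1 → non-residue.
(322/379) = +1 → QR.
(324/379) = +1 → QR.
(361/379) = +1 → QR.
(378/379) = -1 → non-residue.
Total quadratic residues among the 7: 3.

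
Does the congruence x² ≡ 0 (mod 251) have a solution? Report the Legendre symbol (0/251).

Top reduces to 0: gcd > 1, so the symbol is 0.

0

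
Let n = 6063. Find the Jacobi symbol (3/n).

Reciprocity: 3 ≡ 3 and 6063 ≡ 3 (mod 4), so (3/6063) = −(6063/3).
Reduce top mod 3: now compute (0/3).
Top reduces to 0: gcd > 1, so the symbol is 0.

0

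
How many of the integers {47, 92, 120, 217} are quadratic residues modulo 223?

3

(47/223) = +1 → QR.
(92/223) = -1 → non-residue.
(120/223) = +1 → QR.
(217/223) = +1 → QR.
Total quadratic residues among the 4: 3.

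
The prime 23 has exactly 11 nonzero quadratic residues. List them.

Square k = 1,…,11 (k and 23−k give the same square):
1²=1, 2²=4, 3²=9, 4²=16, 5²≡2, 6²≡13, 7²≡3, 8²≡18, 9²≡12, 10²≡8, 11²≡6 (mod 23).
So the quadratic residues mod 23 are {1, 2, 3, 4, 6, 8, 9, 12, 13, 16, 18}.

1,2,3,4,6,8,9,12,13,16,18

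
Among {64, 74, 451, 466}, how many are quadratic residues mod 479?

2

(64/479) = +1 → QR.
(74/479) = -1 → non-residue.
(451/479) = -1 → non-residue.
(466/479) = +1 → QR.
Total quadratic residues among the 4: 2.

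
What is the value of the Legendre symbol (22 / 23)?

Pull out 2: since 23 ≡ 7 (mod 8), (2/23) = +1.
Reciprocity: 11 ≡ 3 and 23 ≡ 3 (mod 4), so (11/23) = −(23/11).
Reduce top mod 11: now compute (1/11).
Reached (1/11) = 1. Collecting the sign flips along the way, the symbol is -1.

-1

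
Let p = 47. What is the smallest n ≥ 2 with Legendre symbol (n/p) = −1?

(2/47) = +1, so 2 is a residue.
(3/47) = +1, so 3 is a residue.
(4/47) = +1, so 4 is a residue.
(5/47) = −1, so 5 is the smallest positive non-residue mod 47.

5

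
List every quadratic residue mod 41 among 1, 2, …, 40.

1 2 4 5 8 9 10 16 18 20 21 23 25 31 32 33 36 37 39 40

Square k = 1,…,20 (k and 41−k give the same square):
1²=1, 2²=4, 3²=9, 4²=16, 5²=25, 6²=36, 7²≡8, 8²≡23, 9²≡40, 10²≡18, 11²≡39, 12²≡21, 13²≡5, 14²≡32, 15²≡20, 16²≡10, 17²≡2, 18²≡37, 19²≡33, 20²≡31 (mod 41).
So the quadratic residues mod 41 are {1, 2, 4, 5, 8, 9, 10, 16, 18, 20, 21, 23, 25, 31, 32, 33, 36, 37, 39, 40}.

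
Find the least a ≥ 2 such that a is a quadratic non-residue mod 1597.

2

(2/1597) = −1, so 2 is the smallest positive non-residue mod 1597.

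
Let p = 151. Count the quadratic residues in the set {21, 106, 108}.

(21/151) = +1 → QR.
(106/151) = -1 → non-residue.
(108/151) = -1 → non-residue.
Total quadratic residues among the 3: 1.

1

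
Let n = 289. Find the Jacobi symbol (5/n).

Reciprocity: 5 ≡ 1 and 289 ≡ 1 (mod 4), so (5/289) = +(289/5).
Reduce top mod 5: now compute (4/5).
Pull out 2^2: since 5 ≡ 5 (mod 8), (2/5) = -1, so (2/5)^2 = +1.
Reached (1/5) = 1. Collecting the sign flips along the way, the symbol is +1.

1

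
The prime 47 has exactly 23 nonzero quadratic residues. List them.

Square k = 1,…,23 (k and 47−k give the same square):
1²=1, 2²=4, 3²=9, 4²=16, 5²=25, 6²=36, 7²≡2, 8²≡17, 9²≡34, 10²≡6, 11²≡27, 12²≡3, 13²≡28, 14²≡8, 15²≡37, 16²≡21, 17²≡7, 18²≡42, 19²≡32, 20²≡24, 21²≡18, 22²≡14, 23²≡12 (mod 47).
So the quadratic residues mod 47 are {1, 2, 3, 4, 6, 7, 8, 9, 12, 14, 16, 17, 18, 21, 24, 25, 27, 28, 32, 34, 36, 37, 42}.

1 2 3 4 6 7 8 9 12 14 16 17 18 21 24 25 27 28 32 34 36 37 42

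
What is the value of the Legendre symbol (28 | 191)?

Euler's criterion: (28/191) ≡ 28^95 (mod 191).
28^2 ≡ 20 (mod 191)
28^4 ≡ 18 (mod 191)
28^8 ≡ 133 (mod 191)
28^16 ≡ 117 (mod 191)
28^32 ≡ 128 (mod 191)
28^64 ≡ 149 (mod 191)
28^95 = 28^(64+16+8+4+2+1) ≡ 190 (mod 191).
Result is 190 ≡ −1, so (28/191) = −1.

-1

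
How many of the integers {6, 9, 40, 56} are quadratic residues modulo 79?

(6/79) = -1 → non-residue.
(9/79) = +1 → QR.
(40/79) = +1 → QR.
(56/79) = -1 → non-residue.
Total quadratic residues among the 4: 2.

2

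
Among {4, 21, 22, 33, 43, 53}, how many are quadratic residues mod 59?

4

(4/59) = +1 → QR.
(21/59) = +1 → QR.
(22/59) = +1 → QR.
(33/59) = -1 → non-residue.
(43/59) = -1 → non-residue.
(53/59) = +1 → QR.
Total quadratic residues among the 6: 4.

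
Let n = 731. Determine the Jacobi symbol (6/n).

Pull out 2: since 731 ≡ 3 (mod 8), (2/731) = -1.
Reciprocity: 3 ≡ 3 and 731 ≡ 3 (mod 4), so (3/731) = −(731/3).
Reduce top mod 3: now compute (2/3).
Pull out 2: since 3 ≡ 3 (mod 8), (2/3) = -1.
Reached (1/3) = 1. Collecting the sign flips along the way, the symbol is -1.

-1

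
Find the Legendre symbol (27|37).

Reciprocity: 27 ≡ 3 and 37 ≡ 1 (mod 4), so (27/37) = +(37/27).
Reduce top mod 27: now compute (10/27).
Pull out 2: since 27 ≡ 3 (mod 8), (2/27) = -1.
Reciprocity: 5 ≡ 1 and 27 ≡ 3 (mod 4), so (5/27) = +(27/5).
Reduce top mod 5: now compute (2/5).
Pull out 2: since 5 ≡ 5 (mod 8), (2/5) = -1.
Reached (1/5) = 1. Collecting the sign flips along the way, the symbol is +1.

1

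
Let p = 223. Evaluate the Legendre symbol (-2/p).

-1

First reduce: -2 ≡ 221 (mod 223).
Reciprocity: 221 ≡ 1 and 223 ≡ 3 (mod 4), so (221/223) = +(223/221).
Reduce top mod 221: now compute (2/221).
Pull out 2: since 221 ≡ 5 (mod 8), (2/221) = -1.
Reached (1/221) = 1. Collecting the sign flips along the way, the symbol is -1.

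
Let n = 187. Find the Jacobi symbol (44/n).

Pull out 2^2: since 187 ≡ 3 (mod 8), (2/187) = -1, so (2/187)^2 = +1.
Reciprocity: 11 ≡ 3 and 187 ≡ 3 (mod 4), so (11/187) = −(187/11).
Reduce top mod 11: now compute (0/11).
Top reduces to 0: gcd > 1, so the symbol is 0.

0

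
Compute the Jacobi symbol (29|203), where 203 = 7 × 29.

0

Reciprocity: 29 ≡ 1 and 203 ≡ 3 (mod 4), so (29/203) = +(203/29).
Reduce top mod 29: now compute (0/29).
Top reduces to 0: gcd > 1, so the symbol is 0.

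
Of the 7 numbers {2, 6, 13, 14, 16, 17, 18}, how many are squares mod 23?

(2/23) = +1 → QR.
(6/23) = +1 → QR.
(13/23) = +1 → QR.
(14/23) = -1 → non-residue.
(16/23) = +1 → QR.
(17/23) = -1 → non-residue.
(18/23) = +1 → QR.
Total quadratic residues among the 7: 5.

5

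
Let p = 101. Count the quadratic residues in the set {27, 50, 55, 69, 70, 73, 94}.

1

(27/101) = -1 → non-residue.
(50/101) = -1 → non-residue.
(55/101) = -1 → non-residue.
(69/101) = -1 → non-residue.
(70/101) = +1 → QR.
(73/101) = -1 → non-residue.
(94/101) = -1 → non-residue.
Total quadratic residues among the 7: 1.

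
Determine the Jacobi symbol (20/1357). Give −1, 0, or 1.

Pull out 2^2: since 1357 ≡ 5 (mod 8), (2/1357) = -1, so (2/1357)^2 = +1.
Reciprocity: 5 ≡ 1 and 1357 ≡ 1 (mod 4), so (5/1357) = +(1357/5).
Reduce top mod 5: now compute (2/5).
Pull out 2: since 5 ≡ 5 (mod 8), (2/5) = -1.
Reached (1/5) = 1. Collecting the sign flips along the way, the symbol is -1.

-1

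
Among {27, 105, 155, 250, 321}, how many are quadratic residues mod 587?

2

(27/587) = +1 → QR.
(105/587) = -1 → non-residue.
(155/587) = -1 → non-residue.
(250/587) = +1 → QR.
(321/587) = -1 → non-residue.
Total quadratic residues among the 5: 2.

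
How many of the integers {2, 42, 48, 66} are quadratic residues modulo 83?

(2/83) = -1 → non-residue.
(42/83) = -1 → non-residue.
(48/83) = +1 → QR.
(66/83) = -1 → non-residue.
Total quadratic residues among the 4: 1.

1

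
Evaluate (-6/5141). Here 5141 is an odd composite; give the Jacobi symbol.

1

First reduce: -6 ≡ 5135 (mod 5141).
Reciprocity: 5135 ≡ 3 and 5141 ≡ 1 (mod 4), so (5135/5141) = +(5141/5135).
Reduce top mod 5135: now compute (6/5135).
Pull out 2: since 5135 ≡ 7 (mod 8), (2/5135) = +1.
Reciprocity: 3 ≡ 3 and 5135 ≡ 3 (mod 4), so (3/5135) = −(5135/3).
Reduce top mod 3: now compute (2/3).
Pull out 2: since 3 ≡ 3 (mod 8), (2/3) = -1.
Reached (1/3) = 1. Collecting the sign flips along the way, the symbol is +1.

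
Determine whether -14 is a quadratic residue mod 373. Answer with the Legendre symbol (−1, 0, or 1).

First reduce: -14 ≡ 359 (mod 373).
Reciprocity: 359 ≡ 3 and 373 ≡ 1 (mod 4), so (359/373) = +(373/359).
Reduce top mod 359: now compute (14/359).
Pull out 2: since 359 ≡ 7 (mod 8), (2/359) = +1.
Reciprocity: 7 ≡ 3 and 359 ≡ 3 (mod 4), so (7/359) = −(359/7).
Reduce top mod 7: now compute (2/7).
Pull out 2: since 7 ≡ 7 (mod 8), (2/7) = +1.
Reached (1/7) = 1. Collecting the sign flips along the way, the symbol is -1.

-1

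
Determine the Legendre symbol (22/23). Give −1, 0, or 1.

-1

Pull out 2: since 23 ≡ 7 (mod 8), (2/23) = +1.
Reciprocity: 11 ≡ 3 and 23 ≡ 3 (mod 4), so (11/23) = −(23/11).
Reduce top mod 11: now compute (1/11).
Reached (1/11) = 1. Collecting the sign flips along the way, the symbol is -1.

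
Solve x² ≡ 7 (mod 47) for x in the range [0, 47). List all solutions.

17, 30

Since 47 ≡ 3 (mod 4), a square root of 7 is 7^((47+1)/4) = 7^12 mod 47.
Repeated squaring: 7^2≡2, 7^4≡4, 7^8≡16 (mod 47).
7^12 = 7^(8+4) ≡ 17 (mod 47).
Check: 17² = 289 ≡ 7 (mod 47). The two roots are 17 and 30.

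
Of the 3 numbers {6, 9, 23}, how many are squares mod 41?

(6/41) = -1 → non-residue.
(9/41) = +1 → QR.
(23/41) = +1 → QR.
Total quadratic residues among the 3: 2.

2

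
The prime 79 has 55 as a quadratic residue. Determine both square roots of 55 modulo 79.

Since 79 ≡ 3 (mod 4), a square root of 55 is 55^((79+1)/4) = 55^20 mod 79.
Repeated squaring: 55^2≡23, 55^4≡55, 55^8≡23, 55^16≡55 (mod 79).
55^20 = 55^(16+4) ≡ 23 (mod 79).
Check: 23² = 529 ≡ 55 (mod 79). The two roots are 23 and 56.

23, 56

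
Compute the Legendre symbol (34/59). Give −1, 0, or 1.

Euler's criterion: (34/59) ≡ 34^29 (mod 59).
34^2 ≡ 35 (mod 59)
34^4 ≡ 45 (mod 59)
34^8 ≡ 19 (mod 59)
34^16 ≡ 7 (mod 59)
34^29 = 34^(16+8+4+1) ≡ 58 (mod 59).
Result is 58 ≡ −1, so (34/59) = −1.

-1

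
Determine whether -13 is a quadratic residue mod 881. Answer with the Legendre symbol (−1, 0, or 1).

1

First reduce: -13 ≡ 868 (mod 881).
Pull out 2^2: since 881 ≡ 1 (mod 8), (2/881) = +1, so (2/881)^2 = +1.
Reciprocity: 217 ≡ 1 and 881 ≡ 1 (mod 4), so (217/881) = +(881/217).
Reduce top mod 217: now compute (13/217).
Reciprocity: 13 ≡ 1 and 217 ≡ 1 (mod 4), so (13/217) = +(217/13).
Reduce top mod 13: now compute (9/13).
Reciprocity: 9 ≡ 1 and 13 ≡ 1 (mod 4), so (9/13) = +(13/9).
Reduce top mod 9: now compute (4/9).
Pull out 2^2: since 9 ≡ 1 (mod 8), (2/9) = +1, so (2/9)^2 = +1.
Reached (1/9) = 1. Collecting the sign flips along the way, the symbol is +1.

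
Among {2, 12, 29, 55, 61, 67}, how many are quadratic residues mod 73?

5

(2/73) = +1 → QR.
(12/73) = +1 → QR.
(29/73) = -1 → non-residue.
(55/73) = +1 → QR.
(61/73) = +1 → QR.
(67/73) = +1 → QR.
Total quadratic residues among the 6: 5.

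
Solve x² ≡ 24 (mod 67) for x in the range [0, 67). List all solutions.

15, 52

Since 67 ≡ 3 (mod 4), a square root of 24 is 24^((67+1)/4) = 24^17 mod 67.
Repeated squaring: 24^2≡40, 24^4≡59, 24^8≡64, 24^16≡9 (mod 67).
24^17 = 24^(16+1) ≡ 15 (mod 67).
Check: 15² = 225 ≡ 24 (mod 67). The two roots are 15 and 52.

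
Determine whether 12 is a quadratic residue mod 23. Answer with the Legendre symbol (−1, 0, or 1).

1

Pull out 2^2: since 23 ≡ 7 (mod 8), (2/23) = +1, so (2/23)^2 = +1.
Reciprocity: 3 ≡ 3 and 23 ≡ 3 (mod 4), so (3/23) = −(23/3).
Reduce top mod 3: now compute (2/3).
Pull out 2: since 3 ≡ 3 (mod 8), (2/3) = -1.
Reached (1/3) = 1. Collecting the sign flips along the way, the symbol is +1.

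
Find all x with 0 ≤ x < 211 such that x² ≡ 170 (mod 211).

Since 211 ≡ 3 (mod 4), a square root of 170 is 170^((211+1)/4) = 170^53 mod 211.
Repeated squaring: 170^2≡204, 170^4≡49, 170^8≡80, 170^16≡70, 170^32≡47 (mod 211).
170^53 = 170^(32+16+4+1) ≡ 176 (mod 211).
Check: 176² = 30976 ≡ 170 (mod 211). The two roots are 35 and 176.

35, 176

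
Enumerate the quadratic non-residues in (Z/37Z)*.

2 5 6 8 13 14 15 17 18 19 20 22 23 24 29 31 32 35

Square k = 1,…,18 (k and 37−k give the same square):
1²=1, 2²=4, 3²=9, 4²=16, 5²=25, 6²=36, 7²≡12, 8²≡27, 9²≡7, 10²≡26, 11²≡10, 12²≡33, 13²≡21, 14²≡11, 15²≡3, 16²≡34, 17²≡30, 18²≡28 (mod 37).
The residues are {1, 3, 4, 7, 9, 10, 11, 12, 16, 21, 25, 26, 27, 28, 30, 33, 34, 36}; the non-residues are the remaining 18 nonzero classes.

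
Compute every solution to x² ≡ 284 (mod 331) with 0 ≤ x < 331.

51, 280

Since 331 ≡ 3 (mod 4), a square root of 284 is 284^((331+1)/4) = 284^83 mod 331.
Repeated squaring: 284^2≡223, 284^4≡79, 284^8≡283, 284^16≡318, 284^32≡169, 284^64≡95 (mod 331).
284^83 = 284^(64+16+2+1) ≡ 280 (mod 331).
Check: 280² = 78400 ≡ 284 (mod 331). The two roots are 51 and 280.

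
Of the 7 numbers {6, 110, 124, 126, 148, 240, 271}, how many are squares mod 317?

5

(6/317) = +1 → QR.
(110/317) = +1 → QR.
(124/317) = +1 → QR.
(126/317) = -1 → non-residue.
(148/317) = +1 → QR.
(240/317) = +1 → QR.
(271/317) = -1 → non-residue.
Total quadratic residues among the 7: 5.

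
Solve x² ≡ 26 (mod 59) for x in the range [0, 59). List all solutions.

12, 47

Since 59 ≡ 3 (mod 4), a square root of 26 is 26^((59+1)/4) = 26^15 mod 59.
Repeated squaring: 26^2≡27, 26^4≡21, 26^8≡28 (mod 59).
26^15 = 26^(8+4+2+1) ≡ 12 (mod 59).
Check: 12² = 144 ≡ 26 (mod 59). The two roots are 12 and 47.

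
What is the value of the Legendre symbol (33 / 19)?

First reduce: 33 ≡ 14 (mod 19).
Pull out 2: since 19 ≡ 3 (mod 8), (2/19) = -1.
Reciprocity: 7 ≡ 3 and 19 ≡ 3 (mod 4), so (7/19) = −(19/7).
Reduce top mod 7: now compute (5/7).
Reciprocity: 5 ≡ 1 and 7 ≡ 3 (mod 4), so (5/7) = +(7/5).
Reduce top mod 5: now compute (2/5).
Pull out 2: since 5 ≡ 5 (mod 8), (2/5) = -1.
Reached (1/5) = 1. Collecting the sign flips along the way, the symbol is -1.

-1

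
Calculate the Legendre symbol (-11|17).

First reduce: -11 ≡ 6 (mod 17).
Pull out 2: since 17 ≡ 1 (mod 8), (2/17) = +1.
Reciprocity: 3 ≡ 3 and 17 ≡ 1 (mod 4), so (3/17) = +(17/3).
Reduce top mod 3: now compute (2/3).
Pull out 2: since 3 ≡ 3 (mod 8), (2/3) = -1.
Reached (1/3) = 1. Collecting the sign flips along the way, the symbol is -1.

-1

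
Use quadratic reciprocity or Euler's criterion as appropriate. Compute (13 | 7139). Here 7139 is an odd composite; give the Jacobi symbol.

-1

Reciprocity: 13 ≡ 1 and 7139 ≡ 3 (mod 4), so (13/7139) = +(7139/13).
Reduce top mod 13: now compute (2/13).
Pull out 2: since 13 ≡ 5 (mod 8), (2/13) = -1.
Reached (1/13) = 1. Collecting the sign flips along the way, the symbol is -1.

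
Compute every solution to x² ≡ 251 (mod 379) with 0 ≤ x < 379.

Since 379 ≡ 3 (mod 4), a square root of 251 is 251^((379+1)/4) = 251^95 mod 379.
Repeated squaring: 251^2≡87, 251^4≡368, 251^8≡121, 251^16≡239, 251^32≡271, 251^64≡294 (mod 379).
251^95 = 251^(64+16+8+4+2+1) ≡ 177 (mod 379).
Check: 177² = 31329 ≡ 251 (mod 379). The two roots are 177 and 202.

177, 202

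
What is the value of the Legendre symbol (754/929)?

Pull out 2: since 929 ≡ 1 (mod 8), (2/929) = +1.
Reciprocity: 377 ≡ 1 and 929 ≡ 1 (mod 4), so (377/929) = +(929/377).
Reduce top mod 377: now compute (175/377).
Reciprocity: 175 ≡ 3 and 377 ≡ 1 (mod 4), so (175/377) = +(377/175).
Reduce top mod 175: now compute (27/175).
Reciprocity: 27 ≡ 3 and 175 ≡ 3 (mod 4), so (27/175) = −(175/27).
Reduce top mod 27: now compute (13/27).
Reciprocity: 13 ≡ 1 and 27 ≡ 3 (mod 4), so (13/27) = +(27/13).
Reduce top mod 13: now compute (1/13).
Reached (1/13) = 1. Collecting the sign flips along the way, the symbol is -1.

-1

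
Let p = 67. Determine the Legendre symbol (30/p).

Euler's criterion: (30/67) ≡ 30^33 (mod 67).
30^2 ≡ 29 (mod 67)
30^4 ≡ 37 (mod 67)
30^8 ≡ 29 (mod 67)
30^16 ≡ 37 (mod 67)
30^32 ≡ 29 (mod 67)
30^33 = 30^(32+1) ≡ 66 (mod 67).
Result is 66 ≡ −1, so (30/67) = −1.

-1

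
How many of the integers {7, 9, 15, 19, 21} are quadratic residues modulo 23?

(7/23) = -1 → non-residue.
(9/23) = +1 → QR.
(15/23) = -1 → non-residue.
(19/23) = -1 → non-residue.
(21/23) = -1 → non-residue.
Total quadratic residues among the 5: 1.

1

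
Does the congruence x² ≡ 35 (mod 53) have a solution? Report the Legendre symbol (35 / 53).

Euler's criterion: (35/53) ≡ 35^26 (mod 53).
35^2 ≡ 6 (mod 53)
35^4 ≡ 36 (mod 53)
35^8 ≡ 24 (mod 53)
35^16 ≡ 46 (mod 53)
35^26 = 35^(16+8+2) ≡ 52 (mod 53).
Result is 52 ≡ −1, so (35/53) = −1.

-1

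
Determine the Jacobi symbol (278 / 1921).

Pull out 2: since 1921 ≡ 1 (mod 8), (2/1921) = +1.
Reciprocity: 139 ≡ 3 and 1921 ≡ 1 (mod 4), so (139/1921) = +(1921/139).
Reduce top mod 139: now compute (114/139).
Pull out 2: since 139 ≡ 3 (mod 8), (2/139) = -1.
Reciprocity: 57 ≡ 1 and 139 ≡ 3 (mod 4), so (57/139) = +(139/57).
Reduce top mod 57: now compute (25/57).
Reciprocity: 25 ≡ 1 and 57 ≡ 1 (mod 4), so (25/57) = +(57/25).
Reduce top mod 25: now compute (7/25).
Reciprocity: 7 ≡ 3 and 25 ≡ 1 (mod 4), so (7/25) = +(25/7).
Reduce top mod 7: now compute (4/7).
Pull out 2^2: since 7 ≡ 7 (mod 8), (2/7) = +1, so (2/7)^2 = +1.
Reached (1/7) = 1. Collecting the sign flips along the way, the symbol is -1.

-1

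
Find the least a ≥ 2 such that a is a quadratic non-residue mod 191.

7

(2/191) = +1, so 2 is a residue.
(3/191) = +1, so 3 is a residue.
(4/191) = +1, so 4 is a residue.
(5/191) = +1, so 5 is a residue.
(6/191) = +1, so 6 is a residue.
(7/191) = −1, so 7 is the smallest positive non-residue mod 191.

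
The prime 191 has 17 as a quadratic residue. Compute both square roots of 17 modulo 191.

Since 191 ≡ 3 (mod 4), a square root of 17 is 17^((191+1)/4) = 17^48 mod 191.
Repeated squaring: 17^2≡98, 17^4≡54, 17^8≡51, 17^16≡118, 17^32≡172 (mod 191).
17^48 = 17^(32+16) ≡ 50 (mod 191).
Check: 50² = 2500 ≡ 17 (mod 191). The two roots are 50 and 141.

50, 141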